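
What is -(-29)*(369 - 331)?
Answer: 1102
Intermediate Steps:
-(-29)*(369 - 331) = -(-29)*38 = -1*(-1102) = 1102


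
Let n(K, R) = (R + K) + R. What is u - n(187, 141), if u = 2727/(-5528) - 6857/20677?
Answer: -53702143539/114302456 ≈ -469.82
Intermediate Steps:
u = -94291675/114302456 (u = 2727*(-1/5528) - 6857*1/20677 = -2727/5528 - 6857/20677 = -94291675/114302456 ≈ -0.82493)
n(K, R) = K + 2*R (n(K, R) = (K + R) + R = K + 2*R)
u - n(187, 141) = -94291675/114302456 - (187 + 2*141) = -94291675/114302456 - (187 + 282) = -94291675/114302456 - 1*469 = -94291675/114302456 - 469 = -53702143539/114302456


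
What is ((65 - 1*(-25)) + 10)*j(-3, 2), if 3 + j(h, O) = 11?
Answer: 800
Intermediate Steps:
j(h, O) = 8 (j(h, O) = -3 + 11 = 8)
((65 - 1*(-25)) + 10)*j(-3, 2) = ((65 - 1*(-25)) + 10)*8 = ((65 + 25) + 10)*8 = (90 + 10)*8 = 100*8 = 800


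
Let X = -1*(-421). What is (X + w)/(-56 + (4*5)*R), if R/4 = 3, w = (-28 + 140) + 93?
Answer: 313/92 ≈ 3.4022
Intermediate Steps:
X = 421
w = 205 (w = 112 + 93 = 205)
R = 12 (R = 4*3 = 12)
(X + w)/(-56 + (4*5)*R) = (421 + 205)/(-56 + (4*5)*12) = 626/(-56 + 20*12) = 626/(-56 + 240) = 626/184 = 626*(1/184) = 313/92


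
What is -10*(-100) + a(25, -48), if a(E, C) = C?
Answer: 952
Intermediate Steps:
-10*(-100) + a(25, -48) = -10*(-100) - 48 = 1000 - 48 = 952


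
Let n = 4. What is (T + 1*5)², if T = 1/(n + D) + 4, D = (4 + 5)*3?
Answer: 78400/961 ≈ 81.582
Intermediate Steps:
D = 27 (D = 9*3 = 27)
T = 125/31 (T = 1/(4 + 27) + 4 = 1/31 + 4 = 125/31 ≈ 4.0323)
(T + 1*5)² = (125/31 + 1*5)² = (125/31 + 5)² = (280/31)² = 78400/961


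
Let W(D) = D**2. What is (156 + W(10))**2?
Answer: 65536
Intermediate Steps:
(156 + W(10))**2 = (156 + 10**2)**2 = (156 + 100)**2 = 256**2 = 65536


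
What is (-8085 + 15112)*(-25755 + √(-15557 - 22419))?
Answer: -180980385 + 14054*I*√9494 ≈ -1.8098e+8 + 1.3694e+6*I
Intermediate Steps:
(-8085 + 15112)*(-25755 + √(-15557 - 22419)) = 7027*(-25755 + √(-37976)) = 7027*(-25755 + 2*I*√9494) = -180980385 + 14054*I*√9494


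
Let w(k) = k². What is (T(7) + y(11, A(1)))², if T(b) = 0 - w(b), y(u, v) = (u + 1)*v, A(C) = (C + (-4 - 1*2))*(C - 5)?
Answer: 36481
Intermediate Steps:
A(C) = (-6 + C)*(-5 + C) (A(C) = (C + (-4 - 2))*(-5 + C) = (C - 6)*(-5 + C) = (-6 + C)*(-5 + C))
y(u, v) = v*(1 + u) (y(u, v) = (1 + u)*v = v*(1 + u))
T(b) = -b² (T(b) = 0 - b² = -b²)
(T(7) + y(11, A(1)))² = (-1*7² + (30 + 1² - 11*1)*(1 + 11))² = (-1*49 + (30 + 1 - 11)*12)² = (-49 + 20*12)² = (-49 + 240)² = 191² = 36481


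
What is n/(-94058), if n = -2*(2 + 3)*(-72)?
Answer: -360/47029 ≈ -0.0076549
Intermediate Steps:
n = 720 (n = -2*5*(-72) = -10*(-72) = 720)
n/(-94058) = 720/(-94058) = 720*(-1/94058) = -360/47029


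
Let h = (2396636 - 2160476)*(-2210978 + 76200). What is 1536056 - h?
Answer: 504150708536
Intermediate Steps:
h = -504149172480 (h = 236160*(-2134778) = -504149172480)
1536056 - h = 1536056 - 1*(-504149172480) = 1536056 + 504149172480 = 504150708536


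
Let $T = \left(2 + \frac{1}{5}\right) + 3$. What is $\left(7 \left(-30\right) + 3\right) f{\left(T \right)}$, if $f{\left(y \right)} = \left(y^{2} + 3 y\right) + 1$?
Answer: $- \frac{225837}{25} \approx -9033.5$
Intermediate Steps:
$T = \frac{26}{5}$ ($T = \left(2 + \frac{1}{5}\right) + 3 = \frac{11}{5} + 3 = \frac{26}{5} \approx 5.2$)
$f{\left(y \right)} = 1 + y^{2} + 3 y$
$\left(7 \left(-30\right) + 3\right) f{\left(T \right)} = \left(7 \left(-30\right) + 3\right) \left(1 + \left(\frac{26}{5}\right)^{2} + 3 \cdot \frac{26}{5}\right) = \left(-210 + 3\right) \left(1 + \frac{676}{25} + \frac{78}{5}\right) = \left(-207\right) \frac{1091}{25} = - \frac{225837}{25}$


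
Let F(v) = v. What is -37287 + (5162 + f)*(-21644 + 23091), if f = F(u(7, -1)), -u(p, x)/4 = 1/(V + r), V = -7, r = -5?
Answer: 22297828/3 ≈ 7.4326e+6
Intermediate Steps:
u(p, x) = ⅓ (u(p, x) = -4/(-7 - 5) = -4/(-12) = -4*(-1/12) = ⅓)
f = ⅓ ≈ 0.33333
-37287 + (5162 + f)*(-21644 + 23091) = -37287 + (5162 + ⅓)*(-21644 + 23091) = -37287 + (15487/3)*1447 = -37287 + 22409689/3 = 22297828/3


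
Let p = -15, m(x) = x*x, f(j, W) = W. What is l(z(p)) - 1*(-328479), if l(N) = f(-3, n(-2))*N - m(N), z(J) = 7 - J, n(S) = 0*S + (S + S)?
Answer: 327907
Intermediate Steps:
n(S) = 2*S (n(S) = 0 + 2*S = 2*S)
m(x) = x²
l(N) = -N² - 4*N (l(N) = (2*(-2))*N - N² = -4*N - N² = -N² - 4*N)
l(z(p)) - 1*(-328479) = (7 - 1*(-15))*(-4 - (7 - 1*(-15))) - 1*(-328479) = (7 + 15)*(-4 - (7 + 15)) + 328479 = 22*(-4 - 1*22) + 328479 = 22*(-4 - 22) + 328479 = 22*(-26) + 328479 = -572 + 328479 = 327907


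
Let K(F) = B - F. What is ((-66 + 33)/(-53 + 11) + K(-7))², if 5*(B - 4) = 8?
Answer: 877969/4900 ≈ 179.18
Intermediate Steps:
B = 28/5 (B = 4 + (⅕)*8 = 4 + 8/5 = 28/5 ≈ 5.6000)
K(F) = 28/5 - F
((-66 + 33)/(-53 + 11) + K(-7))² = ((-66 + 33)/(-53 + 11) + (28/5 - 1*(-7)))² = (-33/(-42) + (28/5 + 7))² = (-33*(-1/42) + 63/5)² = (11/14 + 63/5)² = (937/70)² = 877969/4900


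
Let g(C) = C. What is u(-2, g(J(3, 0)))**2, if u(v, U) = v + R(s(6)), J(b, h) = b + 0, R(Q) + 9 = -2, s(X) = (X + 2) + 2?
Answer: 169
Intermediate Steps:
s(X) = 4 + X (s(X) = (2 + X) + 2 = 4 + X)
R(Q) = -11 (R(Q) = -9 - 2 = -11)
J(b, h) = b
u(v, U) = -11 + v (u(v, U) = v - 11 = -11 + v)
u(-2, g(J(3, 0)))**2 = (-11 - 2)**2 = (-13)**2 = 169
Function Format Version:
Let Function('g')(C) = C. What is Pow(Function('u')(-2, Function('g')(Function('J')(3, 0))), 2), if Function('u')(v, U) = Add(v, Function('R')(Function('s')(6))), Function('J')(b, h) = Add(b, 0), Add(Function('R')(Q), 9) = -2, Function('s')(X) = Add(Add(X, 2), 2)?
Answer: 169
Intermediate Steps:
Function('s')(X) = Add(4, X) (Function('s')(X) = Add(Add(2, X), 2) = Add(4, X))
Function('R')(Q) = -11 (Function('R')(Q) = Add(-9, -2) = -11)
Function('J')(b, h) = b
Function('u')(v, U) = Add(-11, v) (Function('u')(v, U) = Add(v, -11) = Add(-11, v))
Pow(Function('u')(-2, Function('g')(Function('J')(3, 0))), 2) = Pow(Add(-11, -2), 2) = Pow(-13, 2) = 169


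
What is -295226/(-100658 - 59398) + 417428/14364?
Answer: 17312983/560196 ≈ 30.905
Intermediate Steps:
-295226/(-100658 - 59398) + 417428/14364 = -295226/(-160056) + 417428*(1/14364) = -295226*(-1/160056) + 104357/3591 = 147613/80028 + 104357/3591 = 17312983/560196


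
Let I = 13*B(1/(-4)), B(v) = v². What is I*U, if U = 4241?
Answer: 55133/16 ≈ 3445.8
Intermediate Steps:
I = 13/16 (I = 13*(1/(-4))² = 13*(-¼)² = 13*(1/16) = 13/16 ≈ 0.81250)
I*U = (13/16)*4241 = 55133/16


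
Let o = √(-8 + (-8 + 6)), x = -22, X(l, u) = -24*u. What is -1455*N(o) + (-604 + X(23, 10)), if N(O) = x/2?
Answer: 15161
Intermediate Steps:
o = I*√10 (o = √(-8 - 2) = √(-10) = I*√10 ≈ 3.1623*I)
N(O) = -11 (N(O) = -22/2 = -22*½ = -11)
-1455*N(o) + (-604 + X(23, 10)) = -1455*(-11) + (-604 - 24*10) = 16005 + (-604 - 240) = 16005 - 844 = 15161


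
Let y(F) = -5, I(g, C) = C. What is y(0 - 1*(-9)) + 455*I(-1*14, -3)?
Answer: -1370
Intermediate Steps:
y(0 - 1*(-9)) + 455*I(-1*14, -3) = -5 + 455*(-3) = -5 - 1365 = -1370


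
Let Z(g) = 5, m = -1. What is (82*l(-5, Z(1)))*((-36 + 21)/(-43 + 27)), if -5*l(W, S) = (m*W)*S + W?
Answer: -615/2 ≈ -307.50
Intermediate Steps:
l(W, S) = -W/5 + S*W/5 (l(W, S) = -((-W)*S + W)/5 = -(-S*W + W)/5 = -(W - S*W)/5 = -W/5 + S*W/5)
(82*l(-5, Z(1)))*((-36 + 21)/(-43 + 27)) = (82*((⅕)*(-5)*(-1 + 5)))*((-36 + 21)/(-43 + 27)) = (82*((⅕)*(-5)*4))*(-15/(-16)) = (82*(-4))*(-15*(-1/16)) = -328*15/16 = -615/2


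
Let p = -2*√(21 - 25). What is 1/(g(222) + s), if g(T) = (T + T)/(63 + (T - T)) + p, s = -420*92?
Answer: -4259283/164548679080 + 441*I/164548679080 ≈ -2.5885e-5 + 2.6801e-9*I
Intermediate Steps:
s = -38640
p = -4*I ≈ -4.0*I
g(T) = -4*I + 2*T/63 (g(T) = (T + T)/(63 + (T - T)) - 4*I = (2*T)/(63 + 0) - 4*I = (2*T)/63 - 4*I = (2*T)*(1/63) - 4*I = 2*T/63 - 4*I = -4*I + 2*T/63)
1/(g(222) + s) = 1/((-4*I + (2/63)*222) - 38640) = 1/((-4*I + 148/21) - 38640) = 1/((148/21 - 4*I) - 38640) = 1/(-811292/21 - 4*I) = 441*(-811292/21 + 4*I)/658194716320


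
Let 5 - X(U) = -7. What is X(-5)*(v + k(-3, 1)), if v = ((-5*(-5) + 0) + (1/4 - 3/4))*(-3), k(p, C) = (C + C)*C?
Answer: -858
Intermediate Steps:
X(U) = 12 (X(U) = 5 - 1*(-7) = 5 + 7 = 12)
k(p, C) = 2*C² (k(p, C) = (2*C)*C = 2*C²)
v = -147/2 (v = ((25 + 0) + (1*(¼) - 3*¼))*(-3) = (25 + (¼ - ¾))*(-3) = (25 - ½)*(-3) = (49/2)*(-3) = -147/2 ≈ -73.500)
X(-5)*(v + k(-3, 1)) = 12*(-147/2 + 2*1²) = 12*(-147/2 + 2*1) = 12*(-147/2 + 2) = 12*(-143/2) = -858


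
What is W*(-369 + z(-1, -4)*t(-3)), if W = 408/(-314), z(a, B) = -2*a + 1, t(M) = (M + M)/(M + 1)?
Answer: 73440/157 ≈ 467.77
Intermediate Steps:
t(M) = 2*M/(1 + M) (t(M) = (2*M)/(1 + M) = 2*M/(1 + M))
z(a, B) = 1 - 2*a
W = -204/157 (W = 408*(-1/314) = -204/157 ≈ -1.2994)
W*(-369 + z(-1, -4)*t(-3)) = -204*(-369 + (1 - 2*(-1))*(2*(-3)/(1 - 3)))/157 = -204*(-369 + (1 + 2)*(2*(-3)/(-2)))/157 = -204*(-369 + 3*(2*(-3)*(-½)))/157 = -204*(-369 + 3*3)/157 = -204*(-369 + 9)/157 = -204/157*(-360) = 73440/157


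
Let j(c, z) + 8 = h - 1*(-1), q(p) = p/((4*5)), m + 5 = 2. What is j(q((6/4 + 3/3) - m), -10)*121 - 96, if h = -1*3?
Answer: -1306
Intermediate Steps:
m = -3 (m = -5 + 2 = -3)
h = -3
q(p) = p/20
j(c, z) = -10 (j(c, z) = -8 + (-3 - 1*(-1)) = -8 + (-3 + 1) = -8 - 2 = -10)
j(q((6/4 + 3/3) - m), -10)*121 - 96 = -10*121 - 96 = -1210 - 96 = -1306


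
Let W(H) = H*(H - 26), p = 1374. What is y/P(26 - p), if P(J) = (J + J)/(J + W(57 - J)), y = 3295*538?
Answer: -1716113574185/1348 ≈ -1.2731e+9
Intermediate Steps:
W(H) = H*(-26 + H)
y = 1772710
P(J) = 2*J/(J + (31 - J)*(57 - J)) (P(J) = (J + J)/(J + (57 - J)*(-26 + (57 - J))) = (2*J)/(J + (57 - J)*(31 - J)) = (2*J)/(J + (31 - J)*(57 - J)) = 2*J/(J + (31 - J)*(57 - J)))
y/P(26 - p) = 1772710/((2*(26 - 1*1374)/((26 - 1*1374) + (-57 + (26 - 1*1374))*(-31 + (26 - 1*1374))))) = 1772710/((2*(26 - 1374)/((26 - 1374) + (-57 + (26 - 1374))*(-31 + (26 - 1374))))) = 1772710/((2*(-1348)/(-1348 + (-57 - 1348)*(-31 - 1348)))) = 1772710/((2*(-1348)/(-1348 - 1405*(-1379)))) = 1772710/((2*(-1348)/(-1348 + 1937495))) = 1772710/((2*(-1348)/1936147)) = 1772710/((2*(-1348)*(1/1936147))) = 1772710/(-2696/1936147) = 1772710*(-1936147/2696) = -1716113574185/1348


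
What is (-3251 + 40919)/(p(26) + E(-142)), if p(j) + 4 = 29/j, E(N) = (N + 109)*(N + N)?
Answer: 326456/81199 ≈ 4.0204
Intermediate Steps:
E(N) = 2*N*(109 + N) (E(N) = (109 + N)*(2*N) = 2*N*(109 + N))
p(j) = -4 + 29/j
(-3251 + 40919)/(p(26) + E(-142)) = (-3251 + 40919)/((-4 + 29/26) + 2*(-142)*(109 - 142)) = 37668/((-4 + 29*(1/26)) + 2*(-142)*(-33)) = 37668/((-4 + 29/26) + 9372) = 37668/(-75/26 + 9372) = 37668/(243597/26) = 37668*(26/243597) = 326456/81199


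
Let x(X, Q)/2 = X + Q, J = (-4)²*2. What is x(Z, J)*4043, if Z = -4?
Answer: 226408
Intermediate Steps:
J = 32 (J = 16*2 = 32)
x(X, Q) = 2*Q + 2*X (x(X, Q) = 2*(X + Q) = 2*(Q + X) = 2*Q + 2*X)
x(Z, J)*4043 = (2*32 + 2*(-4))*4043 = (64 - 8)*4043 = 56*4043 = 226408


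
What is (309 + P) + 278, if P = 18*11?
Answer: 785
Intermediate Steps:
P = 198
(309 + P) + 278 = (309 + 198) + 278 = 507 + 278 = 785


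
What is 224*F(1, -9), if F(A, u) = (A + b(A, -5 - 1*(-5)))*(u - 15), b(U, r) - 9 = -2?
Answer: -43008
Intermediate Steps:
b(U, r) = 7 (b(U, r) = 9 - 2 = 7)
F(A, u) = (-15 + u)*(7 + A) (F(A, u) = (A + 7)*(u - 15) = (7 + A)*(-15 + u) = (-15 + u)*(7 + A))
224*F(1, -9) = 224*(-105 - 15*1 + 7*(-9) + 1*(-9)) = 224*(-105 - 15 - 63 - 9) = 224*(-192) = -43008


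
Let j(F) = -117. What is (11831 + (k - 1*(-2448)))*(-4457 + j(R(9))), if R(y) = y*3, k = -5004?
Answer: -42423850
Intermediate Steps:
R(y) = 3*y
(11831 + (k - 1*(-2448)))*(-4457 + j(R(9))) = (11831 + (-5004 - 1*(-2448)))*(-4457 - 117) = (11831 + (-5004 + 2448))*(-4574) = (11831 - 2556)*(-4574) = 9275*(-4574) = -42423850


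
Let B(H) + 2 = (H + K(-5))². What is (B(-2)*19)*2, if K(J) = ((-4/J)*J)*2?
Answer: 3724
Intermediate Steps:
K(J) = -8 (K(J) = -4*2 = -8)
B(H) = -2 + (-8 + H)² (B(H) = -2 + (H - 8)² = -2 + (-8 + H)²)
(B(-2)*19)*2 = ((-2 + (-8 - 2)²)*19)*2 = ((-2 + (-10)²)*19)*2 = ((-2 + 100)*19)*2 = (98*19)*2 = 1862*2 = 3724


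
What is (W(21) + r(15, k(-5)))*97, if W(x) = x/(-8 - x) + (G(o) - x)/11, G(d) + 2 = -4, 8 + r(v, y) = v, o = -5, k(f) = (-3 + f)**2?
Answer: 118243/319 ≈ 370.67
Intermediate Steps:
r(v, y) = -8 + v
G(d) = -6 (G(d) = -2 - 4 = -6)
W(x) = -6/11 - x/11 + x/(-8 - x) (W(x) = x/(-8 - x) + (-6 - x)/11 = x/(-8 - x) + (-6 - x)*(1/11) = x/(-8 - x) + (-6/11 - x/11) = -6/11 - x/11 + x/(-8 - x))
(W(21) + r(15, k(-5)))*97 = ((-48 - 1*21**2 - 25*21)/(11*(8 + 21)) + (-8 + 15))*97 = ((1/11)*(-48 - 1*441 - 525)/29 + 7)*97 = ((1/11)*(1/29)*(-48 - 441 - 525) + 7)*97 = ((1/11)*(1/29)*(-1014) + 7)*97 = (-1014/319 + 7)*97 = (1219/319)*97 = 118243/319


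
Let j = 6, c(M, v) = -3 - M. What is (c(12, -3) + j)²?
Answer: 81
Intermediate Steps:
(c(12, -3) + j)² = ((-3 - 1*12) + 6)² = ((-3 - 12) + 6)² = (-15 + 6)² = (-9)² = 81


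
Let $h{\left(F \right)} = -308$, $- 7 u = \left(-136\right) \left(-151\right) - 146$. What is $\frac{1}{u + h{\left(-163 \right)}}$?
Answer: $- \frac{7}{22546} \approx -0.00031048$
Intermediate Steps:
$u = - \frac{20390}{7}$ ($u = - \frac{\left(-136\right) \left(-151\right) - 146}{7} = - \frac{20536 - 146}{7} = \left(- \frac{1}{7}\right) 20390 = - \frac{20390}{7} \approx -2912.9$)
$\frac{1}{u + h{\left(-163 \right)}} = \frac{1}{- \frac{20390}{7} - 308} = \frac{1}{- \frac{22546}{7}} = - \frac{7}{22546}$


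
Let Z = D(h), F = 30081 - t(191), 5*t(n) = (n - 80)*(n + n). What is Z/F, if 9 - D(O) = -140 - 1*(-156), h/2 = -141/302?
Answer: -5/15429 ≈ -0.00032406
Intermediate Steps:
t(n) = 2*n*(-80 + n)/5 (t(n) = ((n - 80)*(n + n))/5 = ((-80 + n)*(2*n))/5 = (2*n*(-80 + n))/5 = 2*n*(-80 + n)/5)
h = -141/151 (h = 2*(-141/302) = -141/151 ≈ -0.93377)
F = 108003/5 (F = 30081 - 2*191*(-80 + 191)/5 = 30081 - 2*191*111/5 = 30081 - 1*42402/5 = 30081 - 42402/5 = 108003/5 ≈ 21601.)
D(O) = -7 (D(O) = 9 - (-140 - 1*(-156)) = 9 - (-140 + 156) = 9 - 1*16 = 9 - 16 = -7)
Z = -7
Z/F = -7/108003/5 = -7*5/108003 = -5/15429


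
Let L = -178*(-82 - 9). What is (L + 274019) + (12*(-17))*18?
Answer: 286545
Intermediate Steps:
L = 16198 (L = -178*(-91) = 16198)
(L + 274019) + (12*(-17))*18 = (16198 + 274019) + (12*(-17))*18 = 290217 - 204*18 = 290217 - 3672 = 286545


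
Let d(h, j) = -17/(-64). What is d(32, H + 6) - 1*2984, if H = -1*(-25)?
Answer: -190959/64 ≈ -2983.7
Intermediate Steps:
H = 25
d(h, j) = 17/64 (d(h, j) = -17*(-1/64) = 17/64)
d(32, H + 6) - 1*2984 = 17/64 - 1*2984 = 17/64 - 2984 = -190959/64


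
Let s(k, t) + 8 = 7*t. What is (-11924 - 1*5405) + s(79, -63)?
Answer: -17778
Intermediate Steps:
s(k, t) = -8 + 7*t
(-11924 - 1*5405) + s(79, -63) = (-11924 - 1*5405) + (-8 + 7*(-63)) = (-11924 - 5405) + (-8 - 441) = -17329 - 449 = -17778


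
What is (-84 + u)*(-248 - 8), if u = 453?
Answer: -94464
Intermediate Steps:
(-84 + u)*(-248 - 8) = (-84 + 453)*(-248 - 8) = 369*(-256) = -94464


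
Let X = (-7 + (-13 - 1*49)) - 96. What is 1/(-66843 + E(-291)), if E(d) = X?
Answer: -1/67008 ≈ -1.4924e-5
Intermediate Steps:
X = -165 (X = (-7 + (-13 - 49)) - 96 = (-7 - 62) - 96 = -69 - 96 = -165)
E(d) = -165
1/(-66843 + E(-291)) = 1/(-66843 - 165) = 1/(-67008) = -1/67008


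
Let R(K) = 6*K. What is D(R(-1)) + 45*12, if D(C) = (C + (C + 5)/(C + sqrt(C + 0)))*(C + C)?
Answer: 4272/7 - 2*I*sqrt(6)/7 ≈ 610.29 - 0.69985*I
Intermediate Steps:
D(C) = 2*C*(C + (5 + C)/(C + sqrt(C))) (D(C) = (C + (5 + C)/(C + sqrt(C)))*(2*C) = 2*C*(C + (5 + C)/(C + sqrt(C))))
D(R(-1)) + 45*12 = 2*((6*(-1))**2 + (6*(-1))**3 + (6*(-1))**(5/2) + 5*(6*(-1)))/(6*(-1) + sqrt(6*(-1))) + 45*12 = 2*((-6)**2 + (-6)**3 + (-6)**(5/2) + 5*(-6))/(-6 + sqrt(-6)) + 540 = 2*(36 - 216 + 36*I*sqrt(6) - 30)/(-6 + I*sqrt(6)) + 540 = 2*(-210 + 36*I*sqrt(6))/(-6 + I*sqrt(6)) + 540 = 540 + 2*(-210 + 36*I*sqrt(6))/(-6 + I*sqrt(6))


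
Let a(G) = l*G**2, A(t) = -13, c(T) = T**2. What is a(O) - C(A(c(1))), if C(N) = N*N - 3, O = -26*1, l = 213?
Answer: 143822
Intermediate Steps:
O = -26
a(G) = 213*G**2
C(N) = -3 + N**2 (C(N) = N**2 - 3 = -3 + N**2)
a(O) - C(A(c(1))) = 213*(-26)**2 - (-3 + (-13)**2) = 213*676 - (-3 + 169) = 143988 - 1*166 = 143988 - 166 = 143822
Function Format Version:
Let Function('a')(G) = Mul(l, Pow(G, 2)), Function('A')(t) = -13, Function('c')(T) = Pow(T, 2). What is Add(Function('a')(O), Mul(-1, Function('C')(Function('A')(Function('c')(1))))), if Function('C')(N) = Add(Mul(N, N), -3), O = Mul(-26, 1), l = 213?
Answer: 143822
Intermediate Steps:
O = -26
Function('a')(G) = Mul(213, Pow(G, 2))
Function('C')(N) = Add(-3, Pow(N, 2)) (Function('C')(N) = Add(Pow(N, 2), -3) = Add(-3, Pow(N, 2)))
Add(Function('a')(O), Mul(-1, Function('C')(Function('A')(Function('c')(1))))) = Add(Mul(213, Pow(-26, 2)), Mul(-1, Add(-3, Pow(-13, 2)))) = Add(Mul(213, 676), Mul(-1, Add(-3, 169))) = Add(143988, Mul(-1, 166)) = Add(143988, -166) = 143822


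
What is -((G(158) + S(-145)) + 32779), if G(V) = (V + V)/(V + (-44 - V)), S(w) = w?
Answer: -358895/11 ≈ -32627.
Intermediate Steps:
G(V) = -V/22 (G(V) = (2*V)/(-44) = (2*V)*(-1/44) = -V/22)
-((G(158) + S(-145)) + 32779) = -((-1/22*158 - 145) + 32779) = -((-79/11 - 145) + 32779) = -(-1674/11 + 32779) = -1*358895/11 = -358895/11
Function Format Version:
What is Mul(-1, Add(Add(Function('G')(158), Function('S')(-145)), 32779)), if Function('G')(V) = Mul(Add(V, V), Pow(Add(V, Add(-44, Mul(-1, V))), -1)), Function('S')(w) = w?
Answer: Rational(-358895, 11) ≈ -32627.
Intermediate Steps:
Function('G')(V) = Mul(Rational(-1, 22), V) (Function('G')(V) = Mul(Mul(2, V), Pow(-44, -1)) = Mul(Mul(2, V), Rational(-1, 44)) = Mul(Rational(-1, 22), V))
Mul(-1, Add(Add(Function('G')(158), Function('S')(-145)), 32779)) = Mul(-1, Add(Add(Mul(Rational(-1, 22), 158), -145), 32779)) = Mul(-1, Add(Add(Rational(-79, 11), -145), 32779)) = Mul(-1, Add(Rational(-1674, 11), 32779)) = Mul(-1, Rational(358895, 11)) = Rational(-358895, 11)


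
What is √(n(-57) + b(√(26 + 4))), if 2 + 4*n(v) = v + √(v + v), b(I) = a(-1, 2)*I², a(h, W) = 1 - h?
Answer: √(181 + I*√114)/2 ≈ 6.7297 + 0.19832*I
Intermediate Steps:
b(I) = 2*I² (b(I) = (1 - 1*(-1))*I² = (1 + 1)*I² = 2*I²)
n(v) = -½ + v/4 + √2*√v/4 (n(v) = -½ + (v + √(v + v))/4 = -½ + (v + √(2*v))/4 = -½ + (v + √2*√v)/4 = -½ + (v/4 + √2*√v/4) = -½ + v/4 + √2*√v/4)
√(n(-57) + b(√(26 + 4))) = √((-½ + (¼)*(-57) + √2*√(-57)/4) + 2*(√(26 + 4))²) = √((-½ - 57/4 + √2*(I*√57)/4) + 2*(√30)²) = √((-½ - 57/4 + I*√114/4) + 2*30) = √((-59/4 + I*√114/4) + 60) = √(181/4 + I*√114/4)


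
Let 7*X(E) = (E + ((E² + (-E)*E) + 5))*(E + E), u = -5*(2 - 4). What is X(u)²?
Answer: 90000/49 ≈ 1836.7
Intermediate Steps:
u = 10 (u = -5*(-2) = 10)
X(E) = 2*E*(5 + E)/7 (X(E) = ((E + ((E² + (-E)*E) + 5))*(E + E))/7 = ((E + ((E² - E²) + 5))*(2*E))/7 = ((E + (0 + 5))*(2*E))/7 = ((E + 5)*(2*E))/7 = ((5 + E)*(2*E))/7 = (2*E*(5 + E))/7 = 2*E*(5 + E)/7)
X(u)² = ((2/7)*10*(5 + 10))² = ((2/7)*10*15)² = (300/7)² = 90000/49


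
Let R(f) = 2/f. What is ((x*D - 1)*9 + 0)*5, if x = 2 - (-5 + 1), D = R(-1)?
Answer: -585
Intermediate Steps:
D = -2 (D = 2/(-1) = 2*(-1) = -2)
x = 6 (x = 2 - 1*(-4) = 2 + 4 = 6)
((x*D - 1)*9 + 0)*5 = ((6*(-2) - 1)*9 + 0)*5 = ((-12 - 1)*9 + 0)*5 = (-13*9 + 0)*5 = (-117 + 0)*5 = -117*5 = -585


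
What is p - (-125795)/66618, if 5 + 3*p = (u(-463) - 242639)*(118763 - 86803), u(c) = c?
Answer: -172530403448755/66618 ≈ -2.5898e+9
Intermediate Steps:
p = -7769539925/3 (p = -5/3 + ((-463 - 242639)*(118763 - 86803))/3 = -5/3 + (-243102*31960)/3 = -5/3 + (⅓)*(-7769539920) = -5/3 - 2589846640 = -7769539925/3 ≈ -2.5898e+9)
p - (-125795)/66618 = -7769539925/3 - (-125795)/66618 = -7769539925/3 - 1*(-125795/66618) = -7769539925/3 + 125795/66618 = -172530403448755/66618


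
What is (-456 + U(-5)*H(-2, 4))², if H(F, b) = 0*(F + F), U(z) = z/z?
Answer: 207936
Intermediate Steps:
U(z) = 1
H(F, b) = 0 (H(F, b) = 0*(2*F) = 0)
(-456 + U(-5)*H(-2, 4))² = (-456 + 1*0)² = (-456 + 0)² = (-456)² = 207936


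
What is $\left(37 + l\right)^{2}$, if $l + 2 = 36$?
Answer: $5041$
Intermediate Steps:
$l = 34$ ($l = -2 + 36 = 34$)
$\left(37 + l\right)^{2} = \left(37 + 34\right)^{2} = 71^{2} = 5041$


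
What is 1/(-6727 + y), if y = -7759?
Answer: -1/14486 ≈ -6.9032e-5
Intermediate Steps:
1/(-6727 + y) = 1/(-6727 - 7759) = 1/(-14486) = -1/14486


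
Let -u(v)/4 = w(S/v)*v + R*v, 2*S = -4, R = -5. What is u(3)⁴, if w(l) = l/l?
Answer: 5308416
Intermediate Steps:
S = -2 (S = (½)*(-4) = -2)
w(l) = 1
u(v) = 16*v (u(v) = -4*(1*v - 5*v) = -4*(v - 5*v) = -(-16)*v = 16*v)
u(3)⁴ = (16*3)⁴ = 48⁴ = 5308416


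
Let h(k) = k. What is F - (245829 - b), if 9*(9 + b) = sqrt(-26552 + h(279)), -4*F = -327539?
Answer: -655813/4 + I*sqrt(26273)/9 ≈ -1.6395e+5 + 18.01*I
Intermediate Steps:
F = 327539/4 (F = -1/4*(-327539) = 327539/4 ≈ 81885.)
b = -9 + I*sqrt(26273)/9 (b = -9 + sqrt(-26552 + 279)/9 = -9 + sqrt(-26273)/9 = -9 + (I*sqrt(26273))/9 = -9 + I*sqrt(26273)/9 ≈ -9.0 + 18.01*I)
F - (245829 - b) = 327539/4 - (245829 - (-9 + I*sqrt(26273)/9)) = 327539/4 - (245829 + (9 - I*sqrt(26273)/9)) = 327539/4 - (245838 - I*sqrt(26273)/9) = 327539/4 + (-245838 + I*sqrt(26273)/9) = -655813/4 + I*sqrt(26273)/9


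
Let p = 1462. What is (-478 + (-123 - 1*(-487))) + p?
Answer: 1348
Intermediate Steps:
(-478 + (-123 - 1*(-487))) + p = (-478 + (-123 - 1*(-487))) + 1462 = (-478 + (-123 + 487)) + 1462 = (-478 + 364) + 1462 = -114 + 1462 = 1348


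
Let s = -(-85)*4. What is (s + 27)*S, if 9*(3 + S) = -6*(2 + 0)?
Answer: -4771/3 ≈ -1590.3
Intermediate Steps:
S = -13/3 (S = -3 + (-6*(2 + 0))/9 = -3 + (-6*2)/9 = -3 + (⅑)*(-12) = -3 - 4/3 = -13/3 ≈ -4.3333)
s = 340 (s = -17*(-20) = 340)
(s + 27)*S = (340 + 27)*(-13/3) = 367*(-13/3) = -4771/3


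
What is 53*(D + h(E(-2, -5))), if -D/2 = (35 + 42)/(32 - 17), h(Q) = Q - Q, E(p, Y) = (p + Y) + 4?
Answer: -8162/15 ≈ -544.13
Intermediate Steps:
E(p, Y) = 4 + Y + p (E(p, Y) = (Y + p) + 4 = 4 + Y + p)
h(Q) = 0
D = -154/15 (D = -2*(35 + 42)/(32 - 17) = -154/15 ≈ -10.267)
53*(D + h(E(-2, -5))) = 53*(-154/15 + 0) = 53*(-154/15) = -8162/15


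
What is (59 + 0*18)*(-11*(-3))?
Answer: 1947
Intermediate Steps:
(59 + 0*18)*(-11*(-3)) = (59 + 0)*33 = 59*33 = 1947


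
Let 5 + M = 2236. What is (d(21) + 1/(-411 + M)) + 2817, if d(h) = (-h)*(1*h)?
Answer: 4324321/1820 ≈ 2376.0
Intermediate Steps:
M = 2231 (M = -5 + 2236 = 2231)
d(h) = -h² (d(h) = (-h)*h = -h²)
(d(21) + 1/(-411 + M)) + 2817 = (-1*21² + 1/(-411 + 2231)) + 2817 = (-1*441 + 1/1820) + 2817 = (-441 + 1/1820) + 2817 = -802619/1820 + 2817 = 4324321/1820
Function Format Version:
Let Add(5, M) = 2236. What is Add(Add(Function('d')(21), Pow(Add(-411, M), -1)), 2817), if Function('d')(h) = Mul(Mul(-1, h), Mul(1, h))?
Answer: Rational(4324321, 1820) ≈ 2376.0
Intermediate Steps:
M = 2231 (M = Add(-5, 2236) = 2231)
Function('d')(h) = Mul(-1, Pow(h, 2)) (Function('d')(h) = Mul(Mul(-1, h), h) = Mul(-1, Pow(h, 2)))
Add(Add(Function('d')(21), Pow(Add(-411, M), -1)), 2817) = Add(Add(Mul(-1, Pow(21, 2)), Pow(Add(-411, 2231), -1)), 2817) = Add(Add(Mul(-1, 441), Pow(1820, -1)), 2817) = Add(Add(-441, Rational(1, 1820)), 2817) = Add(Rational(-802619, 1820), 2817) = Rational(4324321, 1820)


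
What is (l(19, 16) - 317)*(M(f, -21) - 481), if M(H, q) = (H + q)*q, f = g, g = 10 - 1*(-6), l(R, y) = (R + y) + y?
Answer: 100016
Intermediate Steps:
l(R, y) = R + 2*y
g = 16 (g = 10 + 6 = 16)
f = 16
M(H, q) = q*(H + q)
(l(19, 16) - 317)*(M(f, -21) - 481) = ((19 + 2*16) - 317)*(-21*(16 - 21) - 481) = ((19 + 32) - 317)*(-21*(-5) - 481) = (51 - 317)*(105 - 481) = -266*(-376) = 100016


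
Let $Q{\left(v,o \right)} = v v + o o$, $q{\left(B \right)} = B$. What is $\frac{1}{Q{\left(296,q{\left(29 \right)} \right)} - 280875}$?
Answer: $- \frac{1}{192418} \approx -5.197 \cdot 10^{-6}$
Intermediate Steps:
$Q{\left(v,o \right)} = o^{2} + v^{2}$ ($Q{\left(v,o \right)} = v^{2} + o^{2} = o^{2} + v^{2}$)
$\frac{1}{Q{\left(296,q{\left(29 \right)} \right)} - 280875} = \frac{1}{\left(29^{2} + 296^{2}\right) - 280875} = \frac{1}{\left(841 + 87616\right) - 280875} = \frac{1}{88457 - 280875} = \frac{1}{-192418} = - \frac{1}{192418}$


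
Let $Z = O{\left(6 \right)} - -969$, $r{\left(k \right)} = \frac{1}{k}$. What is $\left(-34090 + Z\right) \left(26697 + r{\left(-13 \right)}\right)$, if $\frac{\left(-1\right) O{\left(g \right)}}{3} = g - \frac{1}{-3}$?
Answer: $- \frac{11501568400}{13} \approx -8.8474 \cdot 10^{8}$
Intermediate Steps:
$O{\left(g \right)} = -1 - 3 g$ ($O{\left(g \right)} = - 3 \left(g - \frac{1}{-3}\right) = - 3 \left(g - - \frac{1}{3}\right) = - 3 \left(g + \frac{1}{3}\right) = - 3 \left(\frac{1}{3} + g\right) = -1 - 3 g$)
$Z = 950$ ($Z = \left(-1 - 18\right) - -969 = \left(-1 - 18\right) + 969 = -19 + 969 = 950$)
$\left(-34090 + Z\right) \left(26697 + r{\left(-13 \right)}\right) = \left(-34090 + 950\right) \left(26697 + \frac{1}{-13}\right) = - 33140 \left(26697 - \frac{1}{13}\right) = \left(-33140\right) \frac{347060}{13} = - \frac{11501568400}{13}$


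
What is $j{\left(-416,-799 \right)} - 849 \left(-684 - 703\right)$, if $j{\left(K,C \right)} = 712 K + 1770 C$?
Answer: $-532859$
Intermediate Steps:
$j{\left(-416,-799 \right)} - 849 \left(-684 - 703\right) = \left(712 \left(-416\right) + 1770 \left(-799\right)\right) - 849 \left(-684 - 703\right) = \left(-296192 - 1414230\right) - -1177563 = -1710422 + 1177563 = -532859$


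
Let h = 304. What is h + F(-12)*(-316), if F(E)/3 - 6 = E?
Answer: 5992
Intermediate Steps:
F(E) = 18 + 3*E
h + F(-12)*(-316) = 304 + (18 + 3*(-12))*(-316) = 304 + (18 - 36)*(-316) = 304 - 18*(-316) = 304 + 5688 = 5992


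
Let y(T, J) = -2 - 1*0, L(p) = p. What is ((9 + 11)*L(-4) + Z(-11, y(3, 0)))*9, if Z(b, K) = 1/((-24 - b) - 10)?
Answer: -16569/23 ≈ -720.39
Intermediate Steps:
y(T, J) = -2 (y(T, J) = -2 + 0 = -2)
Z(b, K) = 1/(-34 - b)
((9 + 11)*L(-4) + Z(-11, y(3, 0)))*9 = ((9 + 11)*(-4) - 1/(34 - 11))*9 = (20*(-4) - 1/23)*9 = (-80 - 1*1/23)*9 = (-80 - 1/23)*9 = -1841/23*9 = -16569/23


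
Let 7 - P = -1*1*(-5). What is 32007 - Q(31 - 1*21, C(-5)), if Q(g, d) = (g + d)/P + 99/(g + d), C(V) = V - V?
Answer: 319921/10 ≈ 31992.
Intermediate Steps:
C(V) = 0
P = 2 (P = 7 - (-1*1)*(-5) = 7 - (-1)*(-5) = 7 - 1*5 = 7 - 5 = 2)
Q(g, d) = d/2 + g/2 + 99/(d + g) (Q(g, d) = (g + d)/2 + 99/(g + d) = (d + g)*(1/2) + 99/(d + g) = (d/2 + g/2) + 99/(d + g) = d/2 + g/2 + 99/(d + g))
32007 - Q(31 - 1*21, C(-5)) = 32007 - (99 + (1/2)*0**2 + (31 - 1*21)**2/2 + 0*(31 - 1*21))/(0 + (31 - 1*21)) = 32007 - (99 + (1/2)*0 + (31 - 21)**2/2 + 0*(31 - 21))/(0 + (31 - 21)) = 32007 - (99 + 0 + (1/2)*10**2 + 0*10)/(0 + 10) = 32007 - (99 + 0 + (1/2)*100 + 0)/10 = 32007 - (99 + 0 + 50 + 0)/10 = 32007 - 149/10 = 319921/10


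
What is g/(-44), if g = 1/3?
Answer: -1/132 ≈ -0.0075758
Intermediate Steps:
g = 1/3 ≈ 0.33333
g/(-44) = (1/3)/(-44) = (1/3)*(-1/44) = -1/132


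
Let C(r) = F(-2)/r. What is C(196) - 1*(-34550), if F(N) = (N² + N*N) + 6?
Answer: 483701/14 ≈ 34550.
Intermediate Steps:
F(N) = 6 + 2*N² (F(N) = (N² + N²) + 6 = 2*N² + 6 = 6 + 2*N²)
C(r) = 14/r (C(r) = (6 + 2*(-2)²)/r = (6 + 2*4)/r = (6 + 8)/r = 14/r)
C(196) - 1*(-34550) = 14/196 - 1*(-34550) = 14*(1/196) + 34550 = 1/14 + 34550 = 483701/14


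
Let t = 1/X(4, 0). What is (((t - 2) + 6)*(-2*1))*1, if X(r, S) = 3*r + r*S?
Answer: -49/6 ≈ -8.1667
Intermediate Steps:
X(r, S) = 3*r + S*r
t = 1/12 (t = 1/(4*(3 + 0)) = 1/(4*3) = 1/12 ≈ 0.083333)
(((t - 2) + 6)*(-2*1))*1 = (((1/12 - 2) + 6)*(-2*1))*1 = ((-23/12 + 6)*(-2))*1 = ((49/12)*(-2))*1 = -49/6*1 = -49/6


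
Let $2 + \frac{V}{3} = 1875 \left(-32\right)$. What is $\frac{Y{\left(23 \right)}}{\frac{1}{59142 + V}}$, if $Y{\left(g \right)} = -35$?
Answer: $4230240$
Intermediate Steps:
$V = -180006$ ($V = -6 + 3 \cdot 1875 \left(-32\right) = -6 + 3 \left(-60000\right) = -6 - 180000 = -180006$)
$\frac{Y{\left(23 \right)}}{\frac{1}{59142 + V}} = - \frac{35}{\frac{1}{59142 - 180006}} = - \frac{35}{\frac{1}{-120864}} = - \frac{35}{- \frac{1}{120864}} = \left(-35\right) \left(-120864\right) = 4230240$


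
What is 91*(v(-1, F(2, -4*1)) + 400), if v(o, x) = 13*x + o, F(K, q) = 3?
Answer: 39858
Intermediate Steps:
v(o, x) = o + 13*x
91*(v(-1, F(2, -4*1)) + 400) = 91*((-1 + 13*3) + 400) = 91*((-1 + 39) + 400) = 91*(38 + 400) = 91*438 = 39858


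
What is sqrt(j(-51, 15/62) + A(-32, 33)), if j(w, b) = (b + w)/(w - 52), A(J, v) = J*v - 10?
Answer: I*sqrt(43452444994)/6386 ≈ 32.642*I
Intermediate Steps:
A(J, v) = -10 + J*v
j(w, b) = (b + w)/(-52 + w)
sqrt(j(-51, 15/62) + A(-32, 33)) = sqrt((15/62 - 51)/(-52 - 51) + (-10 - 32*33)) = sqrt((15*(1/62) - 51)/(-103) + (-10 - 1056)) = sqrt(-(15/62 - 51)/103 - 1066) = sqrt(-1/103*(-3147/62) - 1066) = sqrt(3147/6386 - 1066) = sqrt(-6804329/6386) = I*sqrt(43452444994)/6386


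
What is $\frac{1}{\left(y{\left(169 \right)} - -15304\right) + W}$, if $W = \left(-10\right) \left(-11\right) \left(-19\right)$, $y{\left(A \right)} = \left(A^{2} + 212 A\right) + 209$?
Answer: $\frac{1}{77812} \approx 1.2851 \cdot 10^{-5}$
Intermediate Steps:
$y{\left(A \right)} = 209 + A^{2} + 212 A$
$W = -2090$ ($W = 110 \left(-19\right) = -2090$)
$\frac{1}{\left(y{\left(169 \right)} - -15304\right) + W} = \frac{1}{\left(\left(209 + 169^{2} + 212 \cdot 169\right) - -15304\right) - 2090} = \frac{1}{\left(\left(209 + 28561 + 35828\right) + 15304\right) - 2090} = \frac{1}{\left(64598 + 15304\right) - 2090} = \frac{1}{79902 - 2090} = \frac{1}{77812}$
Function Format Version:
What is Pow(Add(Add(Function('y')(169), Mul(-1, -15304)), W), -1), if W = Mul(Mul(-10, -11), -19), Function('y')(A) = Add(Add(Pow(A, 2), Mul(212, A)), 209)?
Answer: Rational(1, 77812) ≈ 1.2851e-5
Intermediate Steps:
Function('y')(A) = Add(209, Pow(A, 2), Mul(212, A))
W = -2090 (W = Mul(110, -19) = -2090)
Pow(Add(Add(Function('y')(169), Mul(-1, -15304)), W), -1) = Pow(Add(Add(Add(209, Pow(169, 2), Mul(212, 169)), Mul(-1, -15304)), -2090), -1) = Pow(Add(Add(Add(209, 28561, 35828), 15304), -2090), -1) = Pow(Add(Add(64598, 15304), -2090), -1) = Pow(Add(79902, -2090), -1) = Pow(77812, -1) = Rational(1, 77812)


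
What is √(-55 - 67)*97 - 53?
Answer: -53 + 97*I*√122 ≈ -53.0 + 1071.4*I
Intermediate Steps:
√(-55 - 67)*97 - 53 = √(-122)*97 - 53 = (I*√122)*97 - 53 = 97*I*√122 - 53 = -53 + 97*I*√122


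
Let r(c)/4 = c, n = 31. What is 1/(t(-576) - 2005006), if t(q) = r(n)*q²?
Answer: 1/39135218 ≈ 2.5552e-8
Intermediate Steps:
r(c) = 4*c
t(q) = 124*q² (t(q) = (4*31)*q² = 124*q²)
1/(t(-576) - 2005006) = 1/(124*(-576)² - 2005006) = 1/(124*331776 - 2005006) = 1/(41140224 - 2005006) = 1/39135218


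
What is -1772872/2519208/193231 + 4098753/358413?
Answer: 83134482120515042/7269647287735701 ≈ 11.436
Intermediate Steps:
-1772872/2519208/193231 + 4098753/358413 = -1772872*1/2519208*(1/193231) + 4098753*(1/358413) = -221609/314901*1/193231 + 1366251/119471 = -221609/60848635131 + 1366251/119471 = 83134482120515042/7269647287735701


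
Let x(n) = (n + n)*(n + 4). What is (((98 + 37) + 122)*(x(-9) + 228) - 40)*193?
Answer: 15765398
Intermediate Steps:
x(n) = 2*n*(4 + n) (x(n) = (2*n)*(4 + n) = 2*n*(4 + n))
(((98 + 37) + 122)*(x(-9) + 228) - 40)*193 = (((98 + 37) + 122)*(2*(-9)*(4 - 9) + 228) - 40)*193 = ((135 + 122)*(2*(-9)*(-5) + 228) - 40)*193 = (257*(90 + 228) - 40)*193 = (257*318 - 40)*193 = (81726 - 40)*193 = 81686*193 = 15765398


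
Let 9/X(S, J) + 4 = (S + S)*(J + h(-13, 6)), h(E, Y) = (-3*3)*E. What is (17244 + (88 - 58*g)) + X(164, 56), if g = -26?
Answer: 1068981609/56740 ≈ 18840.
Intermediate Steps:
h(E, Y) = -9*E
X(S, J) = 9/(-4 + 2*S*(117 + J)) (X(S, J) = 9/(-4 + (S + S)*(J - 9*(-13))) = 9/(-4 + (2*S)*(J + 117)) = 9/(-4 + (2*S)*(117 + J)) = 9/(-4 + 2*S*(117 + J)))
(17244 + (88 - 58*g)) + X(164, 56) = (17244 + (88 - 58*(-26))) + 9/(2*(-2 + 117*164 + 56*164)) = (17244 + (88 + 1508)) + 9/(2*(-2 + 19188 + 9184)) = (17244 + 1596) + (9/2)/28370 = 18840 + (9/2)*(1/28370) = 18840 + 9/56740 = 1068981609/56740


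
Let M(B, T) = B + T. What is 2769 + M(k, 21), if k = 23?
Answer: 2813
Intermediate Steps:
2769 + M(k, 21) = 2769 + (23 + 21) = 2769 + 44 = 2813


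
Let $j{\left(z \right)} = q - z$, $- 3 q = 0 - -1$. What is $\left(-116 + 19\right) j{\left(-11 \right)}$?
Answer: $- \frac{3104}{3} \approx -1034.7$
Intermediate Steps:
$q = - \frac{1}{3}$ ($q = - \frac{0 - -1}{3} = - \frac{0 + 1}{3} = \left(- \frac{1}{3}\right) 1 = - \frac{1}{3} \approx -0.33333$)
$j{\left(z \right)} = - \frac{1}{3} - z$
$\left(-116 + 19\right) j{\left(-11 \right)} = \left(-116 + 19\right) \left(- \frac{1}{3} - -11\right) = - 97 \left(- \frac{1}{3} + 11\right) = \left(-97\right) \frac{32}{3} = - \frac{3104}{3}$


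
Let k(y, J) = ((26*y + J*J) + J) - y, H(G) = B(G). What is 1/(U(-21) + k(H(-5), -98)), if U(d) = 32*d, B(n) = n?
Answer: 1/8709 ≈ 0.00011482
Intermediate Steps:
H(G) = G
k(y, J) = J + J**2 + 25*y (k(y, J) = ((26*y + J**2) + J) - y = ((J**2 + 26*y) + J) - y = (J + J**2 + 26*y) - y = J + J**2 + 25*y)
1/(U(-21) + k(H(-5), -98)) = 1/(32*(-21) + (-98 + (-98)**2 + 25*(-5))) = 1/(-672 + (-98 + 9604 - 125)) = 1/(-672 + 9381) = 1/8709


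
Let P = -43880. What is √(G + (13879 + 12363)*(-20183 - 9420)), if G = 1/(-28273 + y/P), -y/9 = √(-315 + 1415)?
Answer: √(-96376503983430012 + 6991577334*√11)/√(124061924 - 9*√11) ≈ 27872.0*I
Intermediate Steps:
y = -90*√11 (y = -9*√(-315 + 1415) = -90*√11 ≈ -298.50)
G = 1/(-28273 + 9*√11/4388) (G = 1/(-28273 - 90*√11/(-43880)) = 1/(-28273 - 90*√11*(-1/43880)) = 1/(-28273 + 9*√11/4388) ≈ -3.5369e-5)
√(G + (13879 + 12363)*(-20183 - 9420)) = √((-544383722512/15391360986580885 - 39492*√11/15391360986580885) + (13879 + 12363)*(-20183 - 9420)) = √((-544383722512/15391360986580885 - 39492*√11/15391360986580885) + 26242*(-29603)) = √((-544383722512/15391360986580885 - 39492*√11/15391360986580885) - 776841926) = √(-11956654512577299241907022/15391360986580885 - 39492*√11/15391360986580885)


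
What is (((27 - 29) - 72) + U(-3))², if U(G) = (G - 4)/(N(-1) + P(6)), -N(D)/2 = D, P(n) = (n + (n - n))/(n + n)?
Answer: 147456/25 ≈ 5898.2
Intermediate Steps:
P(n) = ½ (P(n) = (n + 0)/((2*n)) = n*(1/(2*n)) = ½)
N(D) = -2*D
U(G) = -8/5 + 2*G/5 (U(G) = (G - 4)/(-2*(-1) + ½) = (-4 + G)/(2 + ½) = (-4 + G)/(5/2) = (-4 + G)*(⅖) = -8/5 + 2*G/5)
(((27 - 29) - 72) + U(-3))² = (((27 - 29) - 72) + (-8/5 + (⅖)*(-3)))² = ((-2 - 72) + (-8/5 - 6/5))² = (-74 - 14/5)² = (-384/5)² = 147456/25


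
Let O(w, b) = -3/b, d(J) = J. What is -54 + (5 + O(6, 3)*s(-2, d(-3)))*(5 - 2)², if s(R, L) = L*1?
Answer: 18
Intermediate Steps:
s(R, L) = L
-54 + (5 + O(6, 3)*s(-2, d(-3)))*(5 - 2)² = -54 + (5 - 3/3*(-3))*(5 - 2)² = -54 + (5 - 3*⅓*(-3))*3² = -54 + (5 - 1*(-3))*9 = -54 + (5 + 3)*9 = -54 + 8*9 = -54 + 72 = 18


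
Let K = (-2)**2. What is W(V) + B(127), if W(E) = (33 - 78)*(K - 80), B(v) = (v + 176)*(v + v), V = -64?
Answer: 80382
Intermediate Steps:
K = 4
B(v) = 2*v*(176 + v) (B(v) = (176 + v)*(2*v) = 2*v*(176 + v))
W(E) = 3420 (W(E) = (33 - 78)*(4 - 80) = -45*(-76) = 3420)
W(V) + B(127) = 3420 + 2*127*(176 + 127) = 3420 + 2*127*303 = 3420 + 76962 = 80382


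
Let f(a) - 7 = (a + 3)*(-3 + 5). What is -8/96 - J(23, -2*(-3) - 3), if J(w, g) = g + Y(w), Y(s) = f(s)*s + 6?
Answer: -16393/12 ≈ -1366.1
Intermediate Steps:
f(a) = 13 + 2*a (f(a) = 7 + (a + 3)*(-3 + 5) = 7 + (3 + a)*2 = 7 + (6 + 2*a) = 13 + 2*a)
Y(s) = 6 + s*(13 + 2*s) (Y(s) = (13 + 2*s)*s + 6 = s*(13 + 2*s) + 6 = 6 + s*(13 + 2*s))
J(w, g) = 6 + g + w*(13 + 2*w) (J(w, g) = g + (6 + w*(13 + 2*w)) = 6 + g + w*(13 + 2*w))
-8/96 - J(23, -2*(-3) - 3) = -8/96 - (6 + (-2*(-3) - 3) + 23*(13 + 2*23)) = -8*1/96 - (6 + (6 - 3) + 23*(13 + 46)) = -1/12 - (6 + 3 + 23*59) = -1/12 - (6 + 3 + 1357) = -1/12 - 1*1366 = -1/12 - 1366 = -16393/12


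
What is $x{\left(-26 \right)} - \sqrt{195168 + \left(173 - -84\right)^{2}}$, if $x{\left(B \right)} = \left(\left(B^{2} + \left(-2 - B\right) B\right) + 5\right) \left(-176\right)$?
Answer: $-10032 - \sqrt{261217} \approx -10543.0$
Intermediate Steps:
$x{\left(B \right)} = -880 - 176 B^{2} - 176 B \left(-2 - B\right)$ ($x{\left(B \right)} = \left(\left(B^{2} + B \left(-2 - B\right)\right) + 5\right) \left(-176\right) = \left(5 + B^{2} + B \left(-2 - B\right)\right) \left(-176\right) = -880 - 176 B^{2} - 176 B \left(-2 - B\right)$)
$x{\left(-26 \right)} - \sqrt{195168 + \left(173 - -84\right)^{2}} = \left(-880 + 352 \left(-26\right)\right) - \sqrt{195168 + \left(173 - -84\right)^{2}} = \left(-880 - 9152\right) - \sqrt{195168 + \left(173 + 84\right)^{2}} = -10032 - \sqrt{195168 + 257^{2}} = -10032 - \sqrt{195168 + 66049} = -10032 - \sqrt{261217}$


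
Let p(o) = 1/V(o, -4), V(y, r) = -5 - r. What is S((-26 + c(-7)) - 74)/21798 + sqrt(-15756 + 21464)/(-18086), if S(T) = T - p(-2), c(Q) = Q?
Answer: -53/10899 - sqrt(1427)/9043 ≈ -0.0090402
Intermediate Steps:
p(o) = -1 (p(o) = 1/(-5 - 1*(-4)) = 1/(-5 + 4) = 1/(-1) = -1)
S(T) = 1 + T (S(T) = T - 1*(-1) = T + 1 = 1 + T)
S((-26 + c(-7)) - 74)/21798 + sqrt(-15756 + 21464)/(-18086) = (1 + ((-26 - 7) - 74))/21798 + sqrt(-15756 + 21464)/(-18086) = (1 + (-33 - 74))*(1/21798) + sqrt(5708)*(-1/18086) = (1 - 107)*(1/21798) + (2*sqrt(1427))*(-1/18086) = -106*1/21798 - sqrt(1427)/9043 = -53/10899 - sqrt(1427)/9043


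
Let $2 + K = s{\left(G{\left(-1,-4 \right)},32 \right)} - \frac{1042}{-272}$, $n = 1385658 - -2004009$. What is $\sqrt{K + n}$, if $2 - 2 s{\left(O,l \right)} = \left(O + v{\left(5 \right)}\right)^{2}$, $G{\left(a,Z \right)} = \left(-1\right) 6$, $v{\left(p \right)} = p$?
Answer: $\frac{\sqrt{15673830986}}{68} \approx 1841.1$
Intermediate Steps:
$n = 3389667$ ($n = 1385658 + 2004009 = 3389667$)
$G{\left(a,Z \right)} = -6$
$s{\left(O,l \right)} = 1 - \frac{\left(5 + O\right)^{2}}{2}$ ($s{\left(O,l \right)} = 1 - \frac{\left(O + 5\right)^{2}}{2} = 1 - \frac{\left(5 + O\right)^{2}}{2}$)
$K = \frac{317}{136}$ ($K = -2 - \left(-1 - \frac{521}{136} + \frac{\left(5 - 6\right)^{2}}{2}\right) = -2 + \left(\left(1 - \frac{\left(-1\right)^{2}}{2}\right) - - \frac{521}{136}\right) = -2 + \left(\left(1 - \frac{1}{2}\right) + \frac{521}{136}\right) = -2 + \left(\frac{1}{2} + \frac{521}{136}\right) = -2 + \frac{589}{136} = \frac{317}{136} \approx 2.3309$)
$\sqrt{K + n} = \sqrt{\frac{317}{136} + 3389667} = \sqrt{\frac{460995029}{136}} = \frac{\sqrt{15673830986}}{68}$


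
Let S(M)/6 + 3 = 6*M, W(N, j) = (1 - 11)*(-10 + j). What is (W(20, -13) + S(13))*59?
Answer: 40120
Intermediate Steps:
W(N, j) = 100 - 10*j (W(N, j) = -10*(-10 + j) = 100 - 10*j)
S(M) = -18 + 36*M (S(M) = -18 + 6*(6*M) = -18 + 36*M)
(W(20, -13) + S(13))*59 = ((100 - 10*(-13)) + (-18 + 36*13))*59 = ((100 + 130) + (-18 + 468))*59 = (230 + 450)*59 = 680*59 = 40120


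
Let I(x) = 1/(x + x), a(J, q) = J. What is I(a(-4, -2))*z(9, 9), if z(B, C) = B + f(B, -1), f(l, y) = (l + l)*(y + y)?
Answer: 27/8 ≈ 3.3750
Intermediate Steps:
f(l, y) = 4*l*y (f(l, y) = (2*l)*(2*y) = 4*l*y)
z(B, C) = -3*B (z(B, C) = B + 4*B*(-1) = B - 4*B = -3*B)
I(x) = 1/(2*x)
I(a(-4, -2))*z(9, 9) = ((½)/(-4))*(-3*9) = ((½)*(-¼))*(-27) = -⅛*(-27) = 27/8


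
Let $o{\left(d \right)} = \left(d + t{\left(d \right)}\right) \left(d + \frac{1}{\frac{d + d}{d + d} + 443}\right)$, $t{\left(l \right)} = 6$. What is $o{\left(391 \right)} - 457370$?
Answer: $- \frac{134151095}{444} \approx -3.0214 \cdot 10^{5}$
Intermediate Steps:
$o{\left(d \right)} = \left(6 + d\right) \left(\frac{1}{444} + d\right)$ ($o{\left(d \right)} = \left(d + 6\right) \left(d + \frac{1}{\frac{d + d}{d + d} + 443}\right) = \left(6 + d\right) \left(d + \frac{1}{\frac{2 d}{2 d} + 443}\right) = \left(6 + d\right) \left(d + \frac{1}{2 d \frac{1}{2 d} + 443}\right) = \left(6 + d\right) \left(d + \frac{1}{1 + 443}\right) = \left(6 + d\right) \left(d + \frac{1}{444}\right) = \left(6 + d\right) \left(\frac{1}{444} + d\right)$)
$o{\left(391 \right)} - 457370 = \left(\frac{1}{74} + 391^{2} + \frac{2665}{444} \cdot 391\right) - 457370 = \left(\frac{1}{74} + 152881 + \frac{1042015}{444}\right) - 457370 = \frac{68921185}{444} - 457370 = - \frac{134151095}{444}$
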